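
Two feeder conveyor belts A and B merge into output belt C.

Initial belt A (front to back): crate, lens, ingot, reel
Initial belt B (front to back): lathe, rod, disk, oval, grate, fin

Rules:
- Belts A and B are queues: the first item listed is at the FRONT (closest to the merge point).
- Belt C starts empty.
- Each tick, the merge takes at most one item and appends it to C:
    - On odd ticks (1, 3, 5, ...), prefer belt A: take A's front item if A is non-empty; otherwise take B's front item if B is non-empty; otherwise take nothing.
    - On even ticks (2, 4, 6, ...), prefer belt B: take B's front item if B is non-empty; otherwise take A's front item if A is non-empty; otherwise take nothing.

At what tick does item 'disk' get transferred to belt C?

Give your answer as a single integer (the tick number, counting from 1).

Answer: 6

Derivation:
Tick 1: prefer A, take crate from A; A=[lens,ingot,reel] B=[lathe,rod,disk,oval,grate,fin] C=[crate]
Tick 2: prefer B, take lathe from B; A=[lens,ingot,reel] B=[rod,disk,oval,grate,fin] C=[crate,lathe]
Tick 3: prefer A, take lens from A; A=[ingot,reel] B=[rod,disk,oval,grate,fin] C=[crate,lathe,lens]
Tick 4: prefer B, take rod from B; A=[ingot,reel] B=[disk,oval,grate,fin] C=[crate,lathe,lens,rod]
Tick 5: prefer A, take ingot from A; A=[reel] B=[disk,oval,grate,fin] C=[crate,lathe,lens,rod,ingot]
Tick 6: prefer B, take disk from B; A=[reel] B=[oval,grate,fin] C=[crate,lathe,lens,rod,ingot,disk]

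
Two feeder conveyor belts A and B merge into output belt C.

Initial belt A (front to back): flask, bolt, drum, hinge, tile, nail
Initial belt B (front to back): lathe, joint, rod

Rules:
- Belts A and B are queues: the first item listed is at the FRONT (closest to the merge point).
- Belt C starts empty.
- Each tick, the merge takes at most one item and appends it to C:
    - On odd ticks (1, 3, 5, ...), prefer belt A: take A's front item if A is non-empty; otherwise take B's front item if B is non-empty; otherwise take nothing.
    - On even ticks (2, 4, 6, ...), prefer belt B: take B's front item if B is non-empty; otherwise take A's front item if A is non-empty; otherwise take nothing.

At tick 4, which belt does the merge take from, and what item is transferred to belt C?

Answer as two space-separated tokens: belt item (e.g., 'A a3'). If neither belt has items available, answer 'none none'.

Tick 1: prefer A, take flask from A; A=[bolt,drum,hinge,tile,nail] B=[lathe,joint,rod] C=[flask]
Tick 2: prefer B, take lathe from B; A=[bolt,drum,hinge,tile,nail] B=[joint,rod] C=[flask,lathe]
Tick 3: prefer A, take bolt from A; A=[drum,hinge,tile,nail] B=[joint,rod] C=[flask,lathe,bolt]
Tick 4: prefer B, take joint from B; A=[drum,hinge,tile,nail] B=[rod] C=[flask,lathe,bolt,joint]

Answer: B joint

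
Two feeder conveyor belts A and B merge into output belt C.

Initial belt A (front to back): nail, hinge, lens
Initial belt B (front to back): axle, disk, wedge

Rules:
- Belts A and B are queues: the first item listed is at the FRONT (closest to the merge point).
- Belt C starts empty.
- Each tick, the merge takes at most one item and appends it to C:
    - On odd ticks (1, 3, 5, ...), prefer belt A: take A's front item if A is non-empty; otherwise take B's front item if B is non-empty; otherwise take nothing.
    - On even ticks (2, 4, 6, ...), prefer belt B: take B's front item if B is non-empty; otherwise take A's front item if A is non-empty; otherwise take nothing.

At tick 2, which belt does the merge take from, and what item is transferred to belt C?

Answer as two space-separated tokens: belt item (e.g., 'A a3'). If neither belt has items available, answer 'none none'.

Tick 1: prefer A, take nail from A; A=[hinge,lens] B=[axle,disk,wedge] C=[nail]
Tick 2: prefer B, take axle from B; A=[hinge,lens] B=[disk,wedge] C=[nail,axle]

Answer: B axle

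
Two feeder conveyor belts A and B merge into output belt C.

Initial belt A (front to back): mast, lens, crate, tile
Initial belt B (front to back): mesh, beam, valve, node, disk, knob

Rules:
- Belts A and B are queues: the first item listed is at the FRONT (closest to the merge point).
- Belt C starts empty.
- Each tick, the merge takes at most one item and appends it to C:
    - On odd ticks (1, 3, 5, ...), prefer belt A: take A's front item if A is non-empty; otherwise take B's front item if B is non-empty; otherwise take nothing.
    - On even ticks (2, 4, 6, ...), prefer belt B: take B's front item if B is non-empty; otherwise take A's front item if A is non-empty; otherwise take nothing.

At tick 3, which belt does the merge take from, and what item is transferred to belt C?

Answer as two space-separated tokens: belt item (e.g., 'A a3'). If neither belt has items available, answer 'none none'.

Answer: A lens

Derivation:
Tick 1: prefer A, take mast from A; A=[lens,crate,tile] B=[mesh,beam,valve,node,disk,knob] C=[mast]
Tick 2: prefer B, take mesh from B; A=[lens,crate,tile] B=[beam,valve,node,disk,knob] C=[mast,mesh]
Tick 3: prefer A, take lens from A; A=[crate,tile] B=[beam,valve,node,disk,knob] C=[mast,mesh,lens]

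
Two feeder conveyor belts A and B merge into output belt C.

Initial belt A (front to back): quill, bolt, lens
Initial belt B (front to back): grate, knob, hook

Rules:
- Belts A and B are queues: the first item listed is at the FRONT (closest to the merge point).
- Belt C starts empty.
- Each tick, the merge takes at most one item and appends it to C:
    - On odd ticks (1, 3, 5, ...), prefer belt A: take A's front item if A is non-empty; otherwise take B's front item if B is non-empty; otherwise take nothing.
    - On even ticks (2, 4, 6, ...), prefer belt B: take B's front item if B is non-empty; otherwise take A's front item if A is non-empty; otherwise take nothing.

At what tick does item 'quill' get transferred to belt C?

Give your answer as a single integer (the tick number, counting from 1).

Answer: 1

Derivation:
Tick 1: prefer A, take quill from A; A=[bolt,lens] B=[grate,knob,hook] C=[quill]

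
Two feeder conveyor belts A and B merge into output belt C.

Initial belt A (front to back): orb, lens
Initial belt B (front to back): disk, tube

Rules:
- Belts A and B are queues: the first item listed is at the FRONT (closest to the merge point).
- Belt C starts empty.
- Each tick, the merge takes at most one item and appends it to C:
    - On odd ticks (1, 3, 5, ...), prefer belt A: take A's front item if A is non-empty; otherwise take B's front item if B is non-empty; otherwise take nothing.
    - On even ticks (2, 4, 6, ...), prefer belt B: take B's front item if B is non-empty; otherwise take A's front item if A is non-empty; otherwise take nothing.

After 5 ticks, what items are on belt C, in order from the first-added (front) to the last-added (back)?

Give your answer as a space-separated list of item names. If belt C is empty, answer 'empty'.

Answer: orb disk lens tube

Derivation:
Tick 1: prefer A, take orb from A; A=[lens] B=[disk,tube] C=[orb]
Tick 2: prefer B, take disk from B; A=[lens] B=[tube] C=[orb,disk]
Tick 3: prefer A, take lens from A; A=[-] B=[tube] C=[orb,disk,lens]
Tick 4: prefer B, take tube from B; A=[-] B=[-] C=[orb,disk,lens,tube]
Tick 5: prefer A, both empty, nothing taken; A=[-] B=[-] C=[orb,disk,lens,tube]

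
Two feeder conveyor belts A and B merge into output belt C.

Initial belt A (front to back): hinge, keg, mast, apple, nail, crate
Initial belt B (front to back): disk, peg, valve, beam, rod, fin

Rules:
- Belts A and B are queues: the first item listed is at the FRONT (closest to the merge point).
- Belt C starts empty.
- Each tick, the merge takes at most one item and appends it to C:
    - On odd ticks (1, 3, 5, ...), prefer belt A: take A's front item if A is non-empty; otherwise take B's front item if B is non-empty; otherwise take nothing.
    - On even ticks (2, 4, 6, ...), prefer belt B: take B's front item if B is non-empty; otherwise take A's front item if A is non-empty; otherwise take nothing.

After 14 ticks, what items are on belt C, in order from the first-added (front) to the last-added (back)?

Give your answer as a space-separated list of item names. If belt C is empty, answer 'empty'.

Tick 1: prefer A, take hinge from A; A=[keg,mast,apple,nail,crate] B=[disk,peg,valve,beam,rod,fin] C=[hinge]
Tick 2: prefer B, take disk from B; A=[keg,mast,apple,nail,crate] B=[peg,valve,beam,rod,fin] C=[hinge,disk]
Tick 3: prefer A, take keg from A; A=[mast,apple,nail,crate] B=[peg,valve,beam,rod,fin] C=[hinge,disk,keg]
Tick 4: prefer B, take peg from B; A=[mast,apple,nail,crate] B=[valve,beam,rod,fin] C=[hinge,disk,keg,peg]
Tick 5: prefer A, take mast from A; A=[apple,nail,crate] B=[valve,beam,rod,fin] C=[hinge,disk,keg,peg,mast]
Tick 6: prefer B, take valve from B; A=[apple,nail,crate] B=[beam,rod,fin] C=[hinge,disk,keg,peg,mast,valve]
Tick 7: prefer A, take apple from A; A=[nail,crate] B=[beam,rod,fin] C=[hinge,disk,keg,peg,mast,valve,apple]
Tick 8: prefer B, take beam from B; A=[nail,crate] B=[rod,fin] C=[hinge,disk,keg,peg,mast,valve,apple,beam]
Tick 9: prefer A, take nail from A; A=[crate] B=[rod,fin] C=[hinge,disk,keg,peg,mast,valve,apple,beam,nail]
Tick 10: prefer B, take rod from B; A=[crate] B=[fin] C=[hinge,disk,keg,peg,mast,valve,apple,beam,nail,rod]
Tick 11: prefer A, take crate from A; A=[-] B=[fin] C=[hinge,disk,keg,peg,mast,valve,apple,beam,nail,rod,crate]
Tick 12: prefer B, take fin from B; A=[-] B=[-] C=[hinge,disk,keg,peg,mast,valve,apple,beam,nail,rod,crate,fin]
Tick 13: prefer A, both empty, nothing taken; A=[-] B=[-] C=[hinge,disk,keg,peg,mast,valve,apple,beam,nail,rod,crate,fin]
Tick 14: prefer B, both empty, nothing taken; A=[-] B=[-] C=[hinge,disk,keg,peg,mast,valve,apple,beam,nail,rod,crate,fin]

Answer: hinge disk keg peg mast valve apple beam nail rod crate fin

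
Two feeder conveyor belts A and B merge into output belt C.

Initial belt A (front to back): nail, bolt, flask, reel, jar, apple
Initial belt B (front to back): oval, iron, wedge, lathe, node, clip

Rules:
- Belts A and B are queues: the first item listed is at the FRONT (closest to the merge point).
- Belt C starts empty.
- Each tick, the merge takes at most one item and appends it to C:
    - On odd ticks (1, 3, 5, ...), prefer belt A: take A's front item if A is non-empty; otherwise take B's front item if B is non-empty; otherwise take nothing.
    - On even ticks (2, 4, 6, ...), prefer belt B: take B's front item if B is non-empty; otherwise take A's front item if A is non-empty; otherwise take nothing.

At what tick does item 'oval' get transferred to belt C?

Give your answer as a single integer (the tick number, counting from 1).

Tick 1: prefer A, take nail from A; A=[bolt,flask,reel,jar,apple] B=[oval,iron,wedge,lathe,node,clip] C=[nail]
Tick 2: prefer B, take oval from B; A=[bolt,flask,reel,jar,apple] B=[iron,wedge,lathe,node,clip] C=[nail,oval]

Answer: 2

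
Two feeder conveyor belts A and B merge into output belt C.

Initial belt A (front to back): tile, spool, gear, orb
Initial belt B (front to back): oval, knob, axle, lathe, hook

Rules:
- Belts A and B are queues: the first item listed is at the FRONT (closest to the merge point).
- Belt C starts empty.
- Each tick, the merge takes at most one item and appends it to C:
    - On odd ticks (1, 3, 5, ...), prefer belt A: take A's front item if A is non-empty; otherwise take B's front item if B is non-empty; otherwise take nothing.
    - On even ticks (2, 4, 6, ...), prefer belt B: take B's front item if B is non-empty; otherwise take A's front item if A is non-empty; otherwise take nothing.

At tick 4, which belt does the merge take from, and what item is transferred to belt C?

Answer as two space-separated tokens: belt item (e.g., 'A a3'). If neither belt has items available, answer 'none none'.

Tick 1: prefer A, take tile from A; A=[spool,gear,orb] B=[oval,knob,axle,lathe,hook] C=[tile]
Tick 2: prefer B, take oval from B; A=[spool,gear,orb] B=[knob,axle,lathe,hook] C=[tile,oval]
Tick 3: prefer A, take spool from A; A=[gear,orb] B=[knob,axle,lathe,hook] C=[tile,oval,spool]
Tick 4: prefer B, take knob from B; A=[gear,orb] B=[axle,lathe,hook] C=[tile,oval,spool,knob]

Answer: B knob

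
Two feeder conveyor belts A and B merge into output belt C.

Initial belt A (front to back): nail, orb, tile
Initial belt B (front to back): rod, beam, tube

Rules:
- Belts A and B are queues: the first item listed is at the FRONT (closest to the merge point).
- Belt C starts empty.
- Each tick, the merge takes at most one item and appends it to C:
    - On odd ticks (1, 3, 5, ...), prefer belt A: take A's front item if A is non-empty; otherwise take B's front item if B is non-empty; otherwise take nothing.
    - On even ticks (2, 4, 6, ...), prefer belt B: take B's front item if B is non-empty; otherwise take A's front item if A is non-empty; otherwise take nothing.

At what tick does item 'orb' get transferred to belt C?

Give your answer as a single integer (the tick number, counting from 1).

Tick 1: prefer A, take nail from A; A=[orb,tile] B=[rod,beam,tube] C=[nail]
Tick 2: prefer B, take rod from B; A=[orb,tile] B=[beam,tube] C=[nail,rod]
Tick 3: prefer A, take orb from A; A=[tile] B=[beam,tube] C=[nail,rod,orb]

Answer: 3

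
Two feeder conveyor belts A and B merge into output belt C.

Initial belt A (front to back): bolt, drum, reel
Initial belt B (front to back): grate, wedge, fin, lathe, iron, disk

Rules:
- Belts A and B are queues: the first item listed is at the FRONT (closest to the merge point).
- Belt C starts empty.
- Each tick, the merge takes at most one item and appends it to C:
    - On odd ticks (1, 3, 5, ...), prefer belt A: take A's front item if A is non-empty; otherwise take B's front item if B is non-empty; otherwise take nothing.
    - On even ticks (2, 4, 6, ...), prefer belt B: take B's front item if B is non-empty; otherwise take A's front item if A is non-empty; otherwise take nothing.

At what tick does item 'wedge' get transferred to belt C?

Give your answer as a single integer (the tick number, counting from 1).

Answer: 4

Derivation:
Tick 1: prefer A, take bolt from A; A=[drum,reel] B=[grate,wedge,fin,lathe,iron,disk] C=[bolt]
Tick 2: prefer B, take grate from B; A=[drum,reel] B=[wedge,fin,lathe,iron,disk] C=[bolt,grate]
Tick 3: prefer A, take drum from A; A=[reel] B=[wedge,fin,lathe,iron,disk] C=[bolt,grate,drum]
Tick 4: prefer B, take wedge from B; A=[reel] B=[fin,lathe,iron,disk] C=[bolt,grate,drum,wedge]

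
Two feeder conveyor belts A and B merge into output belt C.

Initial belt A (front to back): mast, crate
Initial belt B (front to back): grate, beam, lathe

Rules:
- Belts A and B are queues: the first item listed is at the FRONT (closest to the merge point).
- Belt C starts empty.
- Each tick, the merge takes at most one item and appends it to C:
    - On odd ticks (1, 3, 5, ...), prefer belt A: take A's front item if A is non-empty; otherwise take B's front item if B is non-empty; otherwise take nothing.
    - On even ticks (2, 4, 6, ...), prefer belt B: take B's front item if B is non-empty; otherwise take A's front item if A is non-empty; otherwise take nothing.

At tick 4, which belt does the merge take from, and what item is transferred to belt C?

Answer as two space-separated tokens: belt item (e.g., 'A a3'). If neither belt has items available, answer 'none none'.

Tick 1: prefer A, take mast from A; A=[crate] B=[grate,beam,lathe] C=[mast]
Tick 2: prefer B, take grate from B; A=[crate] B=[beam,lathe] C=[mast,grate]
Tick 3: prefer A, take crate from A; A=[-] B=[beam,lathe] C=[mast,grate,crate]
Tick 4: prefer B, take beam from B; A=[-] B=[lathe] C=[mast,grate,crate,beam]

Answer: B beam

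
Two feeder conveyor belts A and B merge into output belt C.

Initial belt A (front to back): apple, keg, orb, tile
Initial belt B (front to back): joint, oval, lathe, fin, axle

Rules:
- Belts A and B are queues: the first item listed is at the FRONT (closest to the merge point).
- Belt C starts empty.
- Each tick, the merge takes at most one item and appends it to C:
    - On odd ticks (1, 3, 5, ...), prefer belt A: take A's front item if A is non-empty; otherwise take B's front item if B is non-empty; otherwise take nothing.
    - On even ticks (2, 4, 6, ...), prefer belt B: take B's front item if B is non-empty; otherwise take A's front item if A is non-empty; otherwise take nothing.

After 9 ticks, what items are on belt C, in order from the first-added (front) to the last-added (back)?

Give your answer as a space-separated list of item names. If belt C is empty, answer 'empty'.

Answer: apple joint keg oval orb lathe tile fin axle

Derivation:
Tick 1: prefer A, take apple from A; A=[keg,orb,tile] B=[joint,oval,lathe,fin,axle] C=[apple]
Tick 2: prefer B, take joint from B; A=[keg,orb,tile] B=[oval,lathe,fin,axle] C=[apple,joint]
Tick 3: prefer A, take keg from A; A=[orb,tile] B=[oval,lathe,fin,axle] C=[apple,joint,keg]
Tick 4: prefer B, take oval from B; A=[orb,tile] B=[lathe,fin,axle] C=[apple,joint,keg,oval]
Tick 5: prefer A, take orb from A; A=[tile] B=[lathe,fin,axle] C=[apple,joint,keg,oval,orb]
Tick 6: prefer B, take lathe from B; A=[tile] B=[fin,axle] C=[apple,joint,keg,oval,orb,lathe]
Tick 7: prefer A, take tile from A; A=[-] B=[fin,axle] C=[apple,joint,keg,oval,orb,lathe,tile]
Tick 8: prefer B, take fin from B; A=[-] B=[axle] C=[apple,joint,keg,oval,orb,lathe,tile,fin]
Tick 9: prefer A, take axle from B; A=[-] B=[-] C=[apple,joint,keg,oval,orb,lathe,tile,fin,axle]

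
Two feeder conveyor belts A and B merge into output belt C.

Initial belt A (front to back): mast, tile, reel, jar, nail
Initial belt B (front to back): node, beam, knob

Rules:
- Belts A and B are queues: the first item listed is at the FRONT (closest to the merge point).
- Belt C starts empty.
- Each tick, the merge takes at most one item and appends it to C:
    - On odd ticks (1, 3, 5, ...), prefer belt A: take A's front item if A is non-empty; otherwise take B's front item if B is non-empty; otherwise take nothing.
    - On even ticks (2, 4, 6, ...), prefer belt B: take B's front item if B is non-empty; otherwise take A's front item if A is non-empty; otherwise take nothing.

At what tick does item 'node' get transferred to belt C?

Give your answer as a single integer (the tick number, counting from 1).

Tick 1: prefer A, take mast from A; A=[tile,reel,jar,nail] B=[node,beam,knob] C=[mast]
Tick 2: prefer B, take node from B; A=[tile,reel,jar,nail] B=[beam,knob] C=[mast,node]

Answer: 2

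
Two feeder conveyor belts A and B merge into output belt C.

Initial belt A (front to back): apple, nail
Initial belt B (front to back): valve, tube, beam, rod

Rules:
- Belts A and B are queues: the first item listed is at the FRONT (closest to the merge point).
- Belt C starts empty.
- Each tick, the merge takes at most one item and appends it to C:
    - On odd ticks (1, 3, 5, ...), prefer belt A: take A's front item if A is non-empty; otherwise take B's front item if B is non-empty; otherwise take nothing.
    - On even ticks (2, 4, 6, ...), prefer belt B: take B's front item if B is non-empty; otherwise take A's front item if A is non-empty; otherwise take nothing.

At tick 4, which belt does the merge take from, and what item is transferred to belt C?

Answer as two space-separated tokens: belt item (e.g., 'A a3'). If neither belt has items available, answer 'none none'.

Tick 1: prefer A, take apple from A; A=[nail] B=[valve,tube,beam,rod] C=[apple]
Tick 2: prefer B, take valve from B; A=[nail] B=[tube,beam,rod] C=[apple,valve]
Tick 3: prefer A, take nail from A; A=[-] B=[tube,beam,rod] C=[apple,valve,nail]
Tick 4: prefer B, take tube from B; A=[-] B=[beam,rod] C=[apple,valve,nail,tube]

Answer: B tube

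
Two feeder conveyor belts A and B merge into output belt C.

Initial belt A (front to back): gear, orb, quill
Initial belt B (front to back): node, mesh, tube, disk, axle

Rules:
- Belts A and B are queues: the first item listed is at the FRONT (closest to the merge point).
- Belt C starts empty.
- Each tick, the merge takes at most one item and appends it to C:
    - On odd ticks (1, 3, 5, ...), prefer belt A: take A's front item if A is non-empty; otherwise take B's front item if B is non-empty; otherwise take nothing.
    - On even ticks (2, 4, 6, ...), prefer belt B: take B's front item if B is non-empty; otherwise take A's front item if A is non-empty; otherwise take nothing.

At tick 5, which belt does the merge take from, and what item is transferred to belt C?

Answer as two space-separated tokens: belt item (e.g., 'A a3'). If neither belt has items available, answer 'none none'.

Tick 1: prefer A, take gear from A; A=[orb,quill] B=[node,mesh,tube,disk,axle] C=[gear]
Tick 2: prefer B, take node from B; A=[orb,quill] B=[mesh,tube,disk,axle] C=[gear,node]
Tick 3: prefer A, take orb from A; A=[quill] B=[mesh,tube,disk,axle] C=[gear,node,orb]
Tick 4: prefer B, take mesh from B; A=[quill] B=[tube,disk,axle] C=[gear,node,orb,mesh]
Tick 5: prefer A, take quill from A; A=[-] B=[tube,disk,axle] C=[gear,node,orb,mesh,quill]

Answer: A quill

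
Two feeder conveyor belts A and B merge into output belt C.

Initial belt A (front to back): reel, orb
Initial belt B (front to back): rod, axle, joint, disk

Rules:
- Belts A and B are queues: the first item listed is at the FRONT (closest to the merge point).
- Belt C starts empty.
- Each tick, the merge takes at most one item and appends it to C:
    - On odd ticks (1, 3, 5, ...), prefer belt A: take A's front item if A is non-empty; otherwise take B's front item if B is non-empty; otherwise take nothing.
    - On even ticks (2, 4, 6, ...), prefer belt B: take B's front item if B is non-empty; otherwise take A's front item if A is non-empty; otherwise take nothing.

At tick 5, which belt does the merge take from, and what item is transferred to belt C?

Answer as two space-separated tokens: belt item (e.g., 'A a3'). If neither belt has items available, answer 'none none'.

Answer: B joint

Derivation:
Tick 1: prefer A, take reel from A; A=[orb] B=[rod,axle,joint,disk] C=[reel]
Tick 2: prefer B, take rod from B; A=[orb] B=[axle,joint,disk] C=[reel,rod]
Tick 3: prefer A, take orb from A; A=[-] B=[axle,joint,disk] C=[reel,rod,orb]
Tick 4: prefer B, take axle from B; A=[-] B=[joint,disk] C=[reel,rod,orb,axle]
Tick 5: prefer A, take joint from B; A=[-] B=[disk] C=[reel,rod,orb,axle,joint]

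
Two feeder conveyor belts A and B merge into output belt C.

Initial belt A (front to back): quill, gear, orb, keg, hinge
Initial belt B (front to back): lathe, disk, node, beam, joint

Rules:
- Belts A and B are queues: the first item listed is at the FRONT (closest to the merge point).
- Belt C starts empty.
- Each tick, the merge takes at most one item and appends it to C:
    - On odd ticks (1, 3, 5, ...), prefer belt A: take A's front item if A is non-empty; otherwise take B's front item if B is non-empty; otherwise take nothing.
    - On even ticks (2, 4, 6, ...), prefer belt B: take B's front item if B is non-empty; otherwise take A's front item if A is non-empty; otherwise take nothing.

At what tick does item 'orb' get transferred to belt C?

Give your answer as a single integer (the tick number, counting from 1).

Answer: 5

Derivation:
Tick 1: prefer A, take quill from A; A=[gear,orb,keg,hinge] B=[lathe,disk,node,beam,joint] C=[quill]
Tick 2: prefer B, take lathe from B; A=[gear,orb,keg,hinge] B=[disk,node,beam,joint] C=[quill,lathe]
Tick 3: prefer A, take gear from A; A=[orb,keg,hinge] B=[disk,node,beam,joint] C=[quill,lathe,gear]
Tick 4: prefer B, take disk from B; A=[orb,keg,hinge] B=[node,beam,joint] C=[quill,lathe,gear,disk]
Tick 5: prefer A, take orb from A; A=[keg,hinge] B=[node,beam,joint] C=[quill,lathe,gear,disk,orb]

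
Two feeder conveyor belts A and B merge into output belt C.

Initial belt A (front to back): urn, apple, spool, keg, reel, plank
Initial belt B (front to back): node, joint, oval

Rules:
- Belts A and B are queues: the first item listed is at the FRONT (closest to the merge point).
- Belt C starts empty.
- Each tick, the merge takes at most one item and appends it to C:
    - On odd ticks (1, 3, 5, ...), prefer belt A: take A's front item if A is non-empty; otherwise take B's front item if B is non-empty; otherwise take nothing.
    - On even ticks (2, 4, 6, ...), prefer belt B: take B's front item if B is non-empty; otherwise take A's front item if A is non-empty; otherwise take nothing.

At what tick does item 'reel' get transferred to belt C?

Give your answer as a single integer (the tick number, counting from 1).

Tick 1: prefer A, take urn from A; A=[apple,spool,keg,reel,plank] B=[node,joint,oval] C=[urn]
Tick 2: prefer B, take node from B; A=[apple,spool,keg,reel,plank] B=[joint,oval] C=[urn,node]
Tick 3: prefer A, take apple from A; A=[spool,keg,reel,plank] B=[joint,oval] C=[urn,node,apple]
Tick 4: prefer B, take joint from B; A=[spool,keg,reel,plank] B=[oval] C=[urn,node,apple,joint]
Tick 5: prefer A, take spool from A; A=[keg,reel,plank] B=[oval] C=[urn,node,apple,joint,spool]
Tick 6: prefer B, take oval from B; A=[keg,reel,plank] B=[-] C=[urn,node,apple,joint,spool,oval]
Tick 7: prefer A, take keg from A; A=[reel,plank] B=[-] C=[urn,node,apple,joint,spool,oval,keg]
Tick 8: prefer B, take reel from A; A=[plank] B=[-] C=[urn,node,apple,joint,spool,oval,keg,reel]

Answer: 8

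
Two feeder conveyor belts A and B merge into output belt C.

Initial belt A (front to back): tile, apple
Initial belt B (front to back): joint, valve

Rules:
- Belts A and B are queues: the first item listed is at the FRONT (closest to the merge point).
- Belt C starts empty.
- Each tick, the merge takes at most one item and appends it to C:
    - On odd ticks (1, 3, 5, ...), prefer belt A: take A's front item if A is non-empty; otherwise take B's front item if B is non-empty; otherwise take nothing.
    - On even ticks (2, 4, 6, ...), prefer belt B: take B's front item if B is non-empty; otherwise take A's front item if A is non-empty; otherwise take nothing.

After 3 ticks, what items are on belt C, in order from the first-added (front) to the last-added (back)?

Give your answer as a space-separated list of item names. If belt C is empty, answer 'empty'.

Answer: tile joint apple

Derivation:
Tick 1: prefer A, take tile from A; A=[apple] B=[joint,valve] C=[tile]
Tick 2: prefer B, take joint from B; A=[apple] B=[valve] C=[tile,joint]
Tick 3: prefer A, take apple from A; A=[-] B=[valve] C=[tile,joint,apple]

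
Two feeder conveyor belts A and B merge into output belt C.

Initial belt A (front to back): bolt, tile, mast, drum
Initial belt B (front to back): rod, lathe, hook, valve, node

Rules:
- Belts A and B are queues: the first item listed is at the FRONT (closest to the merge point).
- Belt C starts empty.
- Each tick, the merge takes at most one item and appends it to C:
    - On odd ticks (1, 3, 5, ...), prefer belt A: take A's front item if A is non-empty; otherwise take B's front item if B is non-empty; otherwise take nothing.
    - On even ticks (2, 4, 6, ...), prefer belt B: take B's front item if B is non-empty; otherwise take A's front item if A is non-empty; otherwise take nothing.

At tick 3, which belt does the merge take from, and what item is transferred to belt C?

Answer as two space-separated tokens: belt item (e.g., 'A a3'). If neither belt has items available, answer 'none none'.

Answer: A tile

Derivation:
Tick 1: prefer A, take bolt from A; A=[tile,mast,drum] B=[rod,lathe,hook,valve,node] C=[bolt]
Tick 2: prefer B, take rod from B; A=[tile,mast,drum] B=[lathe,hook,valve,node] C=[bolt,rod]
Tick 3: prefer A, take tile from A; A=[mast,drum] B=[lathe,hook,valve,node] C=[bolt,rod,tile]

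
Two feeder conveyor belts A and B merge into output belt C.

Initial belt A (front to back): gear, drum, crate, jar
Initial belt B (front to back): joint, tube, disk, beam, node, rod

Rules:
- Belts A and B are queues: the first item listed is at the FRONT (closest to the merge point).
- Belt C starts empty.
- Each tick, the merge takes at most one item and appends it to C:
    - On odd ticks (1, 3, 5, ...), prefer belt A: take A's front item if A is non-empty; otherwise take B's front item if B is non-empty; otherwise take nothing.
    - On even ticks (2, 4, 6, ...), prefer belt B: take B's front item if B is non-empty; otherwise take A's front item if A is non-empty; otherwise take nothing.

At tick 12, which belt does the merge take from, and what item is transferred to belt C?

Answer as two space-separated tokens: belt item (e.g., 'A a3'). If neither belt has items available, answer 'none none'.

Tick 1: prefer A, take gear from A; A=[drum,crate,jar] B=[joint,tube,disk,beam,node,rod] C=[gear]
Tick 2: prefer B, take joint from B; A=[drum,crate,jar] B=[tube,disk,beam,node,rod] C=[gear,joint]
Tick 3: prefer A, take drum from A; A=[crate,jar] B=[tube,disk,beam,node,rod] C=[gear,joint,drum]
Tick 4: prefer B, take tube from B; A=[crate,jar] B=[disk,beam,node,rod] C=[gear,joint,drum,tube]
Tick 5: prefer A, take crate from A; A=[jar] B=[disk,beam,node,rod] C=[gear,joint,drum,tube,crate]
Tick 6: prefer B, take disk from B; A=[jar] B=[beam,node,rod] C=[gear,joint,drum,tube,crate,disk]
Tick 7: prefer A, take jar from A; A=[-] B=[beam,node,rod] C=[gear,joint,drum,tube,crate,disk,jar]
Tick 8: prefer B, take beam from B; A=[-] B=[node,rod] C=[gear,joint,drum,tube,crate,disk,jar,beam]
Tick 9: prefer A, take node from B; A=[-] B=[rod] C=[gear,joint,drum,tube,crate,disk,jar,beam,node]
Tick 10: prefer B, take rod from B; A=[-] B=[-] C=[gear,joint,drum,tube,crate,disk,jar,beam,node,rod]
Tick 11: prefer A, both empty, nothing taken; A=[-] B=[-] C=[gear,joint,drum,tube,crate,disk,jar,beam,node,rod]
Tick 12: prefer B, both empty, nothing taken; A=[-] B=[-] C=[gear,joint,drum,tube,crate,disk,jar,beam,node,rod]

Answer: none none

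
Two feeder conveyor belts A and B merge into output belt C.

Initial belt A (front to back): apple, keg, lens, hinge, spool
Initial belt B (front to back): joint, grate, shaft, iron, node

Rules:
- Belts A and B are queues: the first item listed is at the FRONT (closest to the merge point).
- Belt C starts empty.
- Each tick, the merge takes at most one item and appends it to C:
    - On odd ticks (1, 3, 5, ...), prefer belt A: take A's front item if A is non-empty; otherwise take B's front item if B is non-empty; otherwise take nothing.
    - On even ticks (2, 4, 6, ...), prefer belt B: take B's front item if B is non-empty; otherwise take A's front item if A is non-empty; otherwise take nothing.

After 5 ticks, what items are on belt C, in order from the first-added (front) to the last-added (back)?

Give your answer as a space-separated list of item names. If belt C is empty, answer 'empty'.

Answer: apple joint keg grate lens

Derivation:
Tick 1: prefer A, take apple from A; A=[keg,lens,hinge,spool] B=[joint,grate,shaft,iron,node] C=[apple]
Tick 2: prefer B, take joint from B; A=[keg,lens,hinge,spool] B=[grate,shaft,iron,node] C=[apple,joint]
Tick 3: prefer A, take keg from A; A=[lens,hinge,spool] B=[grate,shaft,iron,node] C=[apple,joint,keg]
Tick 4: prefer B, take grate from B; A=[lens,hinge,spool] B=[shaft,iron,node] C=[apple,joint,keg,grate]
Tick 5: prefer A, take lens from A; A=[hinge,spool] B=[shaft,iron,node] C=[apple,joint,keg,grate,lens]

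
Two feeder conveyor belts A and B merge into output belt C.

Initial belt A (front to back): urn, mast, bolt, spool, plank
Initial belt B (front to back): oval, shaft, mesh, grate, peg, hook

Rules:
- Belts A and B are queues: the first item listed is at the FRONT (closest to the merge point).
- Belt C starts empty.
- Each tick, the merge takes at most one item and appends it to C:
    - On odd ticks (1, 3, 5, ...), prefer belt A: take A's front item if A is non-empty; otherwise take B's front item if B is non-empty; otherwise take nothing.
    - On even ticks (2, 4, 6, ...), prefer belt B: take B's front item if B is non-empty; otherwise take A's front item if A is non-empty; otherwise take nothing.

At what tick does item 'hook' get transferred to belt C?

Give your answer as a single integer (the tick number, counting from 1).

Answer: 11

Derivation:
Tick 1: prefer A, take urn from A; A=[mast,bolt,spool,plank] B=[oval,shaft,mesh,grate,peg,hook] C=[urn]
Tick 2: prefer B, take oval from B; A=[mast,bolt,spool,plank] B=[shaft,mesh,grate,peg,hook] C=[urn,oval]
Tick 3: prefer A, take mast from A; A=[bolt,spool,plank] B=[shaft,mesh,grate,peg,hook] C=[urn,oval,mast]
Tick 4: prefer B, take shaft from B; A=[bolt,spool,plank] B=[mesh,grate,peg,hook] C=[urn,oval,mast,shaft]
Tick 5: prefer A, take bolt from A; A=[spool,plank] B=[mesh,grate,peg,hook] C=[urn,oval,mast,shaft,bolt]
Tick 6: prefer B, take mesh from B; A=[spool,plank] B=[grate,peg,hook] C=[urn,oval,mast,shaft,bolt,mesh]
Tick 7: prefer A, take spool from A; A=[plank] B=[grate,peg,hook] C=[urn,oval,mast,shaft,bolt,mesh,spool]
Tick 8: prefer B, take grate from B; A=[plank] B=[peg,hook] C=[urn,oval,mast,shaft,bolt,mesh,spool,grate]
Tick 9: prefer A, take plank from A; A=[-] B=[peg,hook] C=[urn,oval,mast,shaft,bolt,mesh,spool,grate,plank]
Tick 10: prefer B, take peg from B; A=[-] B=[hook] C=[urn,oval,mast,shaft,bolt,mesh,spool,grate,plank,peg]
Tick 11: prefer A, take hook from B; A=[-] B=[-] C=[urn,oval,mast,shaft,bolt,mesh,spool,grate,plank,peg,hook]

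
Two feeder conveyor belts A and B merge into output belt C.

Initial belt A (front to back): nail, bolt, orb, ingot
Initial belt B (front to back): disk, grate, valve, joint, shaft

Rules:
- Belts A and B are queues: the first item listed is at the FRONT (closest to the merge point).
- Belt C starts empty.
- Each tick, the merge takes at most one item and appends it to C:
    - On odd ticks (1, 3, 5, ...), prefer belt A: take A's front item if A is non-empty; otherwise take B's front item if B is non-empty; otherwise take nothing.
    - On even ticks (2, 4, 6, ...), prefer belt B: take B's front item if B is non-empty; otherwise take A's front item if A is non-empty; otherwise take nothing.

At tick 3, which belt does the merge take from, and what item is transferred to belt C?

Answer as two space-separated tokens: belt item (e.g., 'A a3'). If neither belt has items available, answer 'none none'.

Tick 1: prefer A, take nail from A; A=[bolt,orb,ingot] B=[disk,grate,valve,joint,shaft] C=[nail]
Tick 2: prefer B, take disk from B; A=[bolt,orb,ingot] B=[grate,valve,joint,shaft] C=[nail,disk]
Tick 3: prefer A, take bolt from A; A=[orb,ingot] B=[grate,valve,joint,shaft] C=[nail,disk,bolt]

Answer: A bolt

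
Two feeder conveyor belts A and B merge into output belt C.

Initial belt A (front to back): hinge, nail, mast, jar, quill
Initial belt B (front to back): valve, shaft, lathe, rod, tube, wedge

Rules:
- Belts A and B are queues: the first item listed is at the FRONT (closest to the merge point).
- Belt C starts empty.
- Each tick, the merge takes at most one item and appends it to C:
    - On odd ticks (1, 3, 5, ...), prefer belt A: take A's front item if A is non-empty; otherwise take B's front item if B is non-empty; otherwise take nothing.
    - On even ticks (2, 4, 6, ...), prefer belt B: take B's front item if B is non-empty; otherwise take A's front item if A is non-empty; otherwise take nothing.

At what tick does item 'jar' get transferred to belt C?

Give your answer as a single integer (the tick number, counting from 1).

Answer: 7

Derivation:
Tick 1: prefer A, take hinge from A; A=[nail,mast,jar,quill] B=[valve,shaft,lathe,rod,tube,wedge] C=[hinge]
Tick 2: prefer B, take valve from B; A=[nail,mast,jar,quill] B=[shaft,lathe,rod,tube,wedge] C=[hinge,valve]
Tick 3: prefer A, take nail from A; A=[mast,jar,quill] B=[shaft,lathe,rod,tube,wedge] C=[hinge,valve,nail]
Tick 4: prefer B, take shaft from B; A=[mast,jar,quill] B=[lathe,rod,tube,wedge] C=[hinge,valve,nail,shaft]
Tick 5: prefer A, take mast from A; A=[jar,quill] B=[lathe,rod,tube,wedge] C=[hinge,valve,nail,shaft,mast]
Tick 6: prefer B, take lathe from B; A=[jar,quill] B=[rod,tube,wedge] C=[hinge,valve,nail,shaft,mast,lathe]
Tick 7: prefer A, take jar from A; A=[quill] B=[rod,tube,wedge] C=[hinge,valve,nail,shaft,mast,lathe,jar]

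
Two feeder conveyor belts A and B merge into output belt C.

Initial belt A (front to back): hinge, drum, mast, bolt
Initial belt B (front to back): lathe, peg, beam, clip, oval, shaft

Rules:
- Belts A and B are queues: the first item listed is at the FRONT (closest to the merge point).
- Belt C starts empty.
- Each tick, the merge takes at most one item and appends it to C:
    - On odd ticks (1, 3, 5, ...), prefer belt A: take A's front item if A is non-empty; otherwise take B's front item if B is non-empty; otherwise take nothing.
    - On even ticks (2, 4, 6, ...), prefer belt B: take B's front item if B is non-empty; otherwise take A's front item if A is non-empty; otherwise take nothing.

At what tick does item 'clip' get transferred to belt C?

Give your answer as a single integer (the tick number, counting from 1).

Tick 1: prefer A, take hinge from A; A=[drum,mast,bolt] B=[lathe,peg,beam,clip,oval,shaft] C=[hinge]
Tick 2: prefer B, take lathe from B; A=[drum,mast,bolt] B=[peg,beam,clip,oval,shaft] C=[hinge,lathe]
Tick 3: prefer A, take drum from A; A=[mast,bolt] B=[peg,beam,clip,oval,shaft] C=[hinge,lathe,drum]
Tick 4: prefer B, take peg from B; A=[mast,bolt] B=[beam,clip,oval,shaft] C=[hinge,lathe,drum,peg]
Tick 5: prefer A, take mast from A; A=[bolt] B=[beam,clip,oval,shaft] C=[hinge,lathe,drum,peg,mast]
Tick 6: prefer B, take beam from B; A=[bolt] B=[clip,oval,shaft] C=[hinge,lathe,drum,peg,mast,beam]
Tick 7: prefer A, take bolt from A; A=[-] B=[clip,oval,shaft] C=[hinge,lathe,drum,peg,mast,beam,bolt]
Tick 8: prefer B, take clip from B; A=[-] B=[oval,shaft] C=[hinge,lathe,drum,peg,mast,beam,bolt,clip]

Answer: 8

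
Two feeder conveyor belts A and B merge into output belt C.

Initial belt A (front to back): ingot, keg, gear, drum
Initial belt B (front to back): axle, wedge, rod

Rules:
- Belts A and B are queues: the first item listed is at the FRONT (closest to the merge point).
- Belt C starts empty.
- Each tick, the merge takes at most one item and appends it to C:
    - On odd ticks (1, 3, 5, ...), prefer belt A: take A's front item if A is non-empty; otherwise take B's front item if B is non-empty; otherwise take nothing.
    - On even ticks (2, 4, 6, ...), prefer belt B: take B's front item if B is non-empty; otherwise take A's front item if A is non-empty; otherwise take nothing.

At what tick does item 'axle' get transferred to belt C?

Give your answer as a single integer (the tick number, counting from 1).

Tick 1: prefer A, take ingot from A; A=[keg,gear,drum] B=[axle,wedge,rod] C=[ingot]
Tick 2: prefer B, take axle from B; A=[keg,gear,drum] B=[wedge,rod] C=[ingot,axle]

Answer: 2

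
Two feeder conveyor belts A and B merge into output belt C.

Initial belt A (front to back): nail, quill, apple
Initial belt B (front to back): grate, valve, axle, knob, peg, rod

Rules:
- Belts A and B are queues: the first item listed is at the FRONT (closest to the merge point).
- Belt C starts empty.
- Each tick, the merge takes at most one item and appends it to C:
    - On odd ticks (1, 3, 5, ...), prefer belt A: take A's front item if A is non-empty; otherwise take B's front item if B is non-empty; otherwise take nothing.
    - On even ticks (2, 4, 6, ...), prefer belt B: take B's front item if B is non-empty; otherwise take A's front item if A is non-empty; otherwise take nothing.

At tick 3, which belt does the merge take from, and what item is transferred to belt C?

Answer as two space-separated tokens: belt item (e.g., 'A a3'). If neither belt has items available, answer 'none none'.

Tick 1: prefer A, take nail from A; A=[quill,apple] B=[grate,valve,axle,knob,peg,rod] C=[nail]
Tick 2: prefer B, take grate from B; A=[quill,apple] B=[valve,axle,knob,peg,rod] C=[nail,grate]
Tick 3: prefer A, take quill from A; A=[apple] B=[valve,axle,knob,peg,rod] C=[nail,grate,quill]

Answer: A quill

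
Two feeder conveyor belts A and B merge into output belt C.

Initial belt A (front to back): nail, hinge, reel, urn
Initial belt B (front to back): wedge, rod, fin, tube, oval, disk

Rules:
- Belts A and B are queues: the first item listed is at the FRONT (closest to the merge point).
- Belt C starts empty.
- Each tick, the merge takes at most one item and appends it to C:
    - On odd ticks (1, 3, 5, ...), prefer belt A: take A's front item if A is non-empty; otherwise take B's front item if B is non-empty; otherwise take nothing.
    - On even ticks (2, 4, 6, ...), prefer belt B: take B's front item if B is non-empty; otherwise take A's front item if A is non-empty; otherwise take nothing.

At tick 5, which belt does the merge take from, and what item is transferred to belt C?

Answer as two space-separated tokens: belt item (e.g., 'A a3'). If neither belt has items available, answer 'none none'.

Tick 1: prefer A, take nail from A; A=[hinge,reel,urn] B=[wedge,rod,fin,tube,oval,disk] C=[nail]
Tick 2: prefer B, take wedge from B; A=[hinge,reel,urn] B=[rod,fin,tube,oval,disk] C=[nail,wedge]
Tick 3: prefer A, take hinge from A; A=[reel,urn] B=[rod,fin,tube,oval,disk] C=[nail,wedge,hinge]
Tick 4: prefer B, take rod from B; A=[reel,urn] B=[fin,tube,oval,disk] C=[nail,wedge,hinge,rod]
Tick 5: prefer A, take reel from A; A=[urn] B=[fin,tube,oval,disk] C=[nail,wedge,hinge,rod,reel]

Answer: A reel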